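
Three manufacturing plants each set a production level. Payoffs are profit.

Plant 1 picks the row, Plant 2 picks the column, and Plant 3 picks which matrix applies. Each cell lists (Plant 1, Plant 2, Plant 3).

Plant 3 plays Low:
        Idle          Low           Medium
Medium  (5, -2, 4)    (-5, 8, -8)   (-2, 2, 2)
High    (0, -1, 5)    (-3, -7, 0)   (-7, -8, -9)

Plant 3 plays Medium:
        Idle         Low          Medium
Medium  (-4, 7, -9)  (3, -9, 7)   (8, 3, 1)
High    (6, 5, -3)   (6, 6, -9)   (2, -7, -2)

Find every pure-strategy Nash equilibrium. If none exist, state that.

No pure-strategy Nash equilibrium.

Plant 1 against (Idle, Low): payoffs 5, 0 → best response Medium.
Plant 1 against (Idle, Medium): payoffs -4, 6 → best response High.
Plant 1 against (Low, Low): payoffs -5, -3 → best response High.
Plant 1 against (Low, Medium): payoffs 3, 6 → best response High.
Plant 1 against (Medium, Low): payoffs -2, -7 → best response Medium.
Plant 1 against (Medium, Medium): payoffs 8, 2 → best response Medium.
Plant 2 against (Medium, Low): payoffs -2, 8, 2 → best response Low.
Plant 2 against (Medium, Medium): payoffs 7, -9, 3 → best response Idle.
Plant 2 against (High, Low): payoffs -1, -7, -8 → best response Idle.
Plant 2 against (High, Medium): payoffs 5, 6, -7 → best response Low.
Plant 3 against (Medium, Idle): payoffs 4, -9 → best response Low.
Plant 3 against (Medium, Low): payoffs -8, 7 → best response Medium.
Plant 3 against (Medium, Medium): payoffs 2, 1 → best response Low.
Plant 3 against (High, Idle): payoffs 5, -3 → best response Low.
Plant 3 against (High, Low): payoffs 0, -9 → best response Low.
Plant 3 against (High, Medium): payoffs -9, -2 → best response Medium.
No profile is a mutual best response for all players.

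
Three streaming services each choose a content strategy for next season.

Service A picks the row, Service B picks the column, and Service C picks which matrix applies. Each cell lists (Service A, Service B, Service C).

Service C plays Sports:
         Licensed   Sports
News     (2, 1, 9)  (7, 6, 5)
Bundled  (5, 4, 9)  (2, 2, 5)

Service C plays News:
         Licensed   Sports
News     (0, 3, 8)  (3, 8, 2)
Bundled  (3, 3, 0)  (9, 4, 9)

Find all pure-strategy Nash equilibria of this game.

Check each profile: it is a Nash equilibrium iff no player can strictly gain by switching unilaterally.
(News, Licensed, Sports): Service A can switch to Bundled (2 → 5). Not NE.
(News, Licensed, News): Service A can switch to Bundled (0 → 3). Not NE.
(News, Sports, Sports): Service A gets 7, best alternative 2; Service B gets 6, best alternative 1; Service C gets 5, best alternative 2. No profitable deviation — NE.
(News, Sports, News): Service A can switch to Bundled (3 → 9). Not NE.
(Bundled, Licensed, Sports): Service A gets 5, best alternative 2; Service B gets 4, best alternative 2; Service C gets 9, best alternative 0. No profitable deviation — NE.
(Bundled, Licensed, News): Service B can switch to Sports (3 → 4). Not NE.
(Bundled, Sports, Sports): Service A can switch to News (2 → 7). Not NE.
(Bundled, Sports, News): Service A gets 9, best alternative 3; Service B gets 4, best alternative 3; Service C gets 9, best alternative 5. No profitable deviation — NE.

The pure Nash equilibria are (News, Sports, Sports), (Bundled, Licensed, Sports), (Bundled, Sports, News).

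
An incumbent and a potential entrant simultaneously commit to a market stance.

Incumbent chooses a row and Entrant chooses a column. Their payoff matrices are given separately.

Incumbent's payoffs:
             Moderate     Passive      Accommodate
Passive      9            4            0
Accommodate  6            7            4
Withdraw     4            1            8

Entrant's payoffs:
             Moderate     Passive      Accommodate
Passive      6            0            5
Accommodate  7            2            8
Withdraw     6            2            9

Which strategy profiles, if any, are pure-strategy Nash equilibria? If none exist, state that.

(Passive, Moderate); (Withdraw, Accommodate)

For each player, find the best response to each opponent profile; mutual best responses are the pure NE.
Incumbent against Moderate: payoffs 9, 6, 4 → best response Passive.
Incumbent against Passive: payoffs 4, 7, 1 → best response Accommodate.
Incumbent against Accommodate: payoffs 0, 4, 8 → best response Withdraw.
Entrant against Passive: payoffs 6, 0, 5 → best response Moderate.
Entrant against Accommodate: payoffs 7, 2, 8 → best response Accommodate.
Entrant against Withdraw: payoffs 6, 2, 9 → best response Accommodate.
Mutual best responses: (Passive, Moderate); (Withdraw, Accommodate).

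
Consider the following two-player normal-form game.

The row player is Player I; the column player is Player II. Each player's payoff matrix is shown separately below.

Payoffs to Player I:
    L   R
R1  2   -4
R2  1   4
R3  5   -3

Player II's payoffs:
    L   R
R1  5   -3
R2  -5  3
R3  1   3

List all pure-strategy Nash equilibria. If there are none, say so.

(R2, R)

For each strategy profile, look for a profitable unilateral deviation.
(R1, L): Player I can switch to R3 (2 → 5). Not NE.
(R1, R): Player I can switch to R2 (-4 → 4). Not NE.
(R2, L): Player I can switch to R1 (1 → 2). Not NE.
(R2, R): Player I gets 4, best alternative -3; Player II gets 3, best alternative -5. No profitable deviation — NE.
(R3, L): Player II can switch to R (1 → 3). Not NE.
(R3, R): Player I can switch to R2 (-3 → 4). Not NE.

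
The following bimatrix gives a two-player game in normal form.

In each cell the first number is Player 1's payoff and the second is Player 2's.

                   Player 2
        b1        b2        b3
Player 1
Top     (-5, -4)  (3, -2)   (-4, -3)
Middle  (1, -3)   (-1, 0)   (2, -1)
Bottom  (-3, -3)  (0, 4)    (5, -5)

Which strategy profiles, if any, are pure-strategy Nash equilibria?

The unique pure-strategy Nash equilibrium is (Top, b2).

Player 1 against b1: payoffs -5, 1, -3 → best response Middle.
Player 1 against b2: payoffs 3, -1, 0 → best response Top.
Player 1 against b3: payoffs -4, 2, 5 → best response Bottom.
Player 2 against Top: payoffs -4, -2, -3 → best response b2.
Player 2 against Middle: payoffs -3, 0, -1 → best response b2.
Player 2 against Bottom: payoffs -3, 4, -5 → best response b2.
Mutual best responses: (Top, b2).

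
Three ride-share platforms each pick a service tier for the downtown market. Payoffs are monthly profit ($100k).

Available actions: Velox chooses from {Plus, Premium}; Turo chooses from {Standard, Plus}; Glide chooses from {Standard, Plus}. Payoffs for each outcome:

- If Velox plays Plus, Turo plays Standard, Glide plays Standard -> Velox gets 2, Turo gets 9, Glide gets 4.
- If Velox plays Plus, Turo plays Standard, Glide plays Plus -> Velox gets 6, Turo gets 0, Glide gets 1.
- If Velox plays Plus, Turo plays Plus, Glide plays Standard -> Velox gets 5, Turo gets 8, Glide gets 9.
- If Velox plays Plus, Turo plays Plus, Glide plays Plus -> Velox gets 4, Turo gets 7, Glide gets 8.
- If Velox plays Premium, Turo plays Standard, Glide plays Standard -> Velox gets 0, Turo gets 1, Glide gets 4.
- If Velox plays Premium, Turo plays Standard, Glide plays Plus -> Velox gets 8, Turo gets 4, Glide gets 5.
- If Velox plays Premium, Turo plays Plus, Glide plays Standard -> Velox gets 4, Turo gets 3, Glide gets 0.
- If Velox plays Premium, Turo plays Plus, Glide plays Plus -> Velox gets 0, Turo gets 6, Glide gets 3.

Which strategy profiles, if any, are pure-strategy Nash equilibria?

Pure NE: (Plus, Standard, Standard)

(Plus, Standard, Standard): Velox gets 2, best alternative 0; Turo gets 9, best alternative 8; Glide gets 4, best alternative 1. No profitable deviation — NE.
(Plus, Standard, Plus): Velox can switch to Premium (6 → 8). Not NE.
(Plus, Plus, Standard): Turo can switch to Standard (8 → 9). Not NE.
(Plus, Plus, Plus): Glide can switch to Standard (8 → 9). Not NE.
(Premium, Standard, Standard): Velox can switch to Plus (0 → 2). Not NE.
(Premium, Standard, Plus): Turo can switch to Plus (4 → 6). Not NE.
(Premium, Plus, Standard): Velox can switch to Plus (4 → 5). Not NE.
(Premium, Plus, Plus): Velox can switch to Plus (0 → 4). Not NE.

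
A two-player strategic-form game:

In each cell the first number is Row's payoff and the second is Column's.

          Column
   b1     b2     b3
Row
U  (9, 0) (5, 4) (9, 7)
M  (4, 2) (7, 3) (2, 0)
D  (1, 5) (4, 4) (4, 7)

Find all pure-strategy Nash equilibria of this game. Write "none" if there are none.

(U, b1): Column can switch to b2 (0 → 4). Not NE.
(U, b2): Row can switch to M (5 → 7). Not NE.
(U, b3): Row gets 9, best alternative 4; Column gets 7, best alternative 4. No profitable deviation — NE.
(M, b1): Row can switch to U (4 → 9). Not NE.
(M, b2): Row gets 7, best alternative 5; Column gets 3, best alternative 2. No profitable deviation — NE.
(M, b3): Row can switch to U (2 → 9). Not NE.
(D, b1): Row can switch to U (1 → 9). Not NE.
(D, b2): Row can switch to U (4 → 5). Not NE.
(D, b3): Row can switch to U (4 → 9). Not NE.

Pure-strategy Nash equilibria: (U, b3); (M, b2)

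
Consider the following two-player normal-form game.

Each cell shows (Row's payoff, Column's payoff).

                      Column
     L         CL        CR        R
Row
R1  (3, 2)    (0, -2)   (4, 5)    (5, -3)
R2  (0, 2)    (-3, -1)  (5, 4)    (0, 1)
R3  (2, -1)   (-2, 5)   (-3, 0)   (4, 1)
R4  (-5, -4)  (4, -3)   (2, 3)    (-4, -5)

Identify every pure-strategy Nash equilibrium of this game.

Pure NE: (R2, CR)

Check each profile: it is a Nash equilibrium iff no player can strictly gain by switching unilaterally.
(R1, L): Column can switch to CR (2 → 5). Not NE.
(R1, CL): Row can switch to R4 (0 → 4). Not NE.
(R1, CR): Row can switch to R2 (4 → 5). Not NE.
(R1, R): Column can switch to L (-3 → 2). Not NE.
(R2, L): Row can switch to R1 (0 → 3). Not NE.
(R2, CL): Row can switch to R1 (-3 → 0). Not NE.
(R2, CR): Row gets 5, best alternative 4; Column gets 4, best alternative 2. No profitable deviation — NE.
(R2, R): Row can switch to R1 (0 → 5). Not NE.
(R3, L): Row can switch to R1 (2 → 3). Not NE.
(The remaining 7 profiles each have a profitable deviation by the same check.)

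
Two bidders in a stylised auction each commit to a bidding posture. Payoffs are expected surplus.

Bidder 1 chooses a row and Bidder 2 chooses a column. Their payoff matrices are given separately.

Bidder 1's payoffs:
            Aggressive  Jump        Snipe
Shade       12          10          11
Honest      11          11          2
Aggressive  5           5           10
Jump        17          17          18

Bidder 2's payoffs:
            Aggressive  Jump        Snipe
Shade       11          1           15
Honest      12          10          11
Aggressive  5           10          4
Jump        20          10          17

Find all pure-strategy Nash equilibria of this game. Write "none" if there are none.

(Jump, Aggressive)

(Shade, Aggressive): Bidder 1 can switch to Jump (12 → 17). Not NE.
(Shade, Jump): Bidder 1 can switch to Honest (10 → 11). Not NE.
(Shade, Snipe): Bidder 1 can switch to Jump (11 → 18). Not NE.
(Honest, Aggressive): Bidder 1 can switch to Shade (11 → 12). Not NE.
(Honest, Jump): Bidder 1 can switch to Jump (11 → 17). Not NE.
(Honest, Snipe): Bidder 1 can switch to Shade (2 → 11). Not NE.
(Aggressive, Aggressive): Bidder 1 can switch to Shade (5 → 12). Not NE.
(Aggressive, Jump): Bidder 1 can switch to Shade (5 → 10). Not NE.
(Aggressive, Snipe): Bidder 1 can switch to Shade (10 → 11). Not NE.
(Jump, Aggressive): Bidder 1 gets 17, best alternative 12; Bidder 2 gets 20, best alternative 17. No profitable deviation — NE.
(Jump, Jump): Bidder 2 can switch to Aggressive (10 → 20). Not NE.
(The remaining 1 profile has a profitable deviation by the same check.)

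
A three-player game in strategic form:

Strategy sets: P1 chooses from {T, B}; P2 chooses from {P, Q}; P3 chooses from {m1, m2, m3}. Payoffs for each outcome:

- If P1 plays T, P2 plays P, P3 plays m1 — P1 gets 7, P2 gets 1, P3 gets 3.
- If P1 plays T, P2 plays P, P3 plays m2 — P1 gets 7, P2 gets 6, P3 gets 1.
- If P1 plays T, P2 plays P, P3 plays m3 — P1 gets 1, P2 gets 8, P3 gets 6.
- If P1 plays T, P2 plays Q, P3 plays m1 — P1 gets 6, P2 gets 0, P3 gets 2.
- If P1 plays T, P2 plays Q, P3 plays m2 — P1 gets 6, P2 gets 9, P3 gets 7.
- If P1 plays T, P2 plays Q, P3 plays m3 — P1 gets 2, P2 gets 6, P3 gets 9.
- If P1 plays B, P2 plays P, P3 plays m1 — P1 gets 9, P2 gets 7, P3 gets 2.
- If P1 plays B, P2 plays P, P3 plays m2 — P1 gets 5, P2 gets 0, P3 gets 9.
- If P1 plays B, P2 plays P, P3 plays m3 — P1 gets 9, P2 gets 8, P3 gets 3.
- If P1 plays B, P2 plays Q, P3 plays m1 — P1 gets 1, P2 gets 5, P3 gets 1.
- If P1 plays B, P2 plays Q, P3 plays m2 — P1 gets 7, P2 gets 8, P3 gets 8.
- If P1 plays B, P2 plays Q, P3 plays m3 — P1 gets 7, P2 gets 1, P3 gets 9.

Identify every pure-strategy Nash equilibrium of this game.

P1 against (P, m1): payoffs 7, 9 → best response B.
P1 against (P, m2): payoffs 7, 5 → best response T.
P1 against (P, m3): payoffs 1, 9 → best response B.
P1 against (Q, m1): payoffs 6, 1 → best response T.
P1 against (Q, m2): payoffs 6, 7 → best response B.
P1 against (Q, m3): payoffs 2, 7 → best response B.
P2 against (T, m1): payoffs 1, 0 → best response P.
P2 against (T, m2): payoffs 6, 9 → best response Q.
P2 against (T, m3): payoffs 8, 6 → best response P.
P2 against (B, m1): payoffs 7, 5 → best response P.
P2 against (B, m2): payoffs 0, 8 → best response Q.
P2 against (B, m3): payoffs 8, 1 → best response P.
P3 against (T, P): payoffs 3, 1, 6 → best response m3.
P3 against (T, Q): payoffs 2, 7, 9 → best response m3.
P3 against (B, P): payoffs 2, 9, 3 → best response m2.
P3 against (B, Q): payoffs 1, 8, 9 → best response m3.
No profile is a mutual best response for all players.

This game has no pure Nash equilibrium.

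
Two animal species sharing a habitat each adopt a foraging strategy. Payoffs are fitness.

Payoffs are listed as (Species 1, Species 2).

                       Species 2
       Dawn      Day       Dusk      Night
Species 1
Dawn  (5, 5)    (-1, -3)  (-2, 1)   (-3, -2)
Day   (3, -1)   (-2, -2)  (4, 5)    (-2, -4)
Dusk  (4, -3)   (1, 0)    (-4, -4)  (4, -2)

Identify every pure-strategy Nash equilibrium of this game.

(Dawn, Dawn), (Day, Dusk), (Dusk, Day)

Species 1 against Dawn: payoffs 5, 3, 4 → best response Dawn.
Species 1 against Day: payoffs -1, -2, 1 → best response Dusk.
Species 1 against Dusk: payoffs -2, 4, -4 → best response Day.
Species 1 against Night: payoffs -3, -2, 4 → best response Dusk.
Species 2 against Dawn: payoffs 5, -3, 1, -2 → best response Dawn.
Species 2 against Day: payoffs -1, -2, 5, -4 → best response Dusk.
Species 2 against Dusk: payoffs -3, 0, -4, -2 → best response Day.
Mutual best responses: (Dawn, Dawn); (Day, Dusk); (Dusk, Day).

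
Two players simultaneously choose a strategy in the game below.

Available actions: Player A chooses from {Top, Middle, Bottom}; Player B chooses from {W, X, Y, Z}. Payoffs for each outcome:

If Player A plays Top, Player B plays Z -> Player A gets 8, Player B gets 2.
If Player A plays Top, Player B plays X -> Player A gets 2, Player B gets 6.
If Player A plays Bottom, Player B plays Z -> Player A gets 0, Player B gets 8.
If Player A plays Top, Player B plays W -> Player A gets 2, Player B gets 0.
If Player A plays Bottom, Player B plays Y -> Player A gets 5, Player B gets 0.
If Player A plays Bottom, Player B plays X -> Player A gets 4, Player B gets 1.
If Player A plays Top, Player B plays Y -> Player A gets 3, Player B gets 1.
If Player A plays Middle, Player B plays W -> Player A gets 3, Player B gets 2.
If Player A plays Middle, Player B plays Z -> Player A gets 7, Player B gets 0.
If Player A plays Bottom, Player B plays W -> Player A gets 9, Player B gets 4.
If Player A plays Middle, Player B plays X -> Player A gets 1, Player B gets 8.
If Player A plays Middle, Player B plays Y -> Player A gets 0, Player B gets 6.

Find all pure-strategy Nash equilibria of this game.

Player A against W: payoffs 2, 3, 9 → best response Bottom.
Player A against X: payoffs 2, 1, 4 → best response Bottom.
Player A against Y: payoffs 3, 0, 5 → best response Bottom.
Player A against Z: payoffs 8, 7, 0 → best response Top.
Player B against Top: payoffs 0, 6, 1, 2 → best response X.
Player B against Middle: payoffs 2, 8, 6, 0 → best response X.
Player B against Bottom: payoffs 4, 1, 0, 8 → best response Z.
No profile is a mutual best response for all players.

none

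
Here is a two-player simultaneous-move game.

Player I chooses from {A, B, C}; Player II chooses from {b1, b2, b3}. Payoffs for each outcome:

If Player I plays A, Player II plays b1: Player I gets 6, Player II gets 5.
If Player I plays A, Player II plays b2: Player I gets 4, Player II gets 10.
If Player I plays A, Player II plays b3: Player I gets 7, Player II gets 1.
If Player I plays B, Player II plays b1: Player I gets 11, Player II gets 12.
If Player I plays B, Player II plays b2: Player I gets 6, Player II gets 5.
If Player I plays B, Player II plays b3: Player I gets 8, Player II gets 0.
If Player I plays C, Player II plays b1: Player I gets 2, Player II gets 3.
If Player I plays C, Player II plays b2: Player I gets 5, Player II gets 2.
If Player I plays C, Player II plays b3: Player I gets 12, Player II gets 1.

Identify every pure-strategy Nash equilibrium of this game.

For each player, find the best response to each opponent profile; mutual best responses are the pure NE.
Player I against b1: payoffs 6, 11, 2 → best response B.
Player I against b2: payoffs 4, 6, 5 → best response B.
Player I against b3: payoffs 7, 8, 12 → best response C.
Player II against A: payoffs 5, 10, 1 → best response b2.
Player II against B: payoffs 12, 5, 0 → best response b1.
Player II against C: payoffs 3, 2, 1 → best response b1.
Mutual best responses: (B, b1).

Pure NE: (B, b1)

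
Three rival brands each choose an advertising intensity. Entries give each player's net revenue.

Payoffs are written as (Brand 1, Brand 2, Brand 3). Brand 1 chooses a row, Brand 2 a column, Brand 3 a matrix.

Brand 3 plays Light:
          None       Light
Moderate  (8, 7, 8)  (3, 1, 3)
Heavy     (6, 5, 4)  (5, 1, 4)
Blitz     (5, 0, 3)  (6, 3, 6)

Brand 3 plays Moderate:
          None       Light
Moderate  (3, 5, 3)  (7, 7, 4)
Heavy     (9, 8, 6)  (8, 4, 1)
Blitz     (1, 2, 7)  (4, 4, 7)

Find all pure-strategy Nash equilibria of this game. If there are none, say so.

(Moderate, None, Light): Brand 1 gets 8, best alternative 6; Brand 2 gets 7, best alternative 1; Brand 3 gets 8, best alternative 3. No profitable deviation — NE.
(Moderate, None, Moderate): Brand 1 can switch to Heavy (3 → 9). Not NE.
(Moderate, Light, Light): Brand 1 can switch to Heavy (3 → 5). Not NE.
(Moderate, Light, Moderate): Brand 1 can switch to Heavy (7 → 8). Not NE.
(Heavy, None, Light): Brand 1 can switch to Moderate (6 → 8). Not NE.
(Heavy, None, Moderate): Brand 1 gets 9, best alternative 3; Brand 2 gets 8, best alternative 4; Brand 3 gets 6, best alternative 4. No profitable deviation — NE.
(Heavy, Light, Light): Brand 1 can switch to Blitz (5 → 6). Not NE.
(Heavy, Light, Moderate): Brand 2 can switch to None (4 → 8). Not NE.
(The remaining 4 profiles each have a profitable deviation by the same check.)

Pure-strategy Nash equilibria: (Moderate, None, Light), (Heavy, None, Moderate)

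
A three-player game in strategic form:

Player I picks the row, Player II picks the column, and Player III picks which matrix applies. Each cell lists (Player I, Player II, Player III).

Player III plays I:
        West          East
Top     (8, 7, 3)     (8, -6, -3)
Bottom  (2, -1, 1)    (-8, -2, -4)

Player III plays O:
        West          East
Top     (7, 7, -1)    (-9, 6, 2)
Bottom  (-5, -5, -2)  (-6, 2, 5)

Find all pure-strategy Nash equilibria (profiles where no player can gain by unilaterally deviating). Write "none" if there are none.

Pure-strategy Nash equilibria: (Top, West, I) and (Bottom, East, O)

Mark each player's best response to every combination of opponents' strategies; a profile where every player is best-responding is a pure Nash equilibrium.
Player I against (West, I): payoffs 8, 2 → best response Top.
Player I against (West, O): payoffs 7, -5 → best response Top.
Player I against (East, I): payoffs 8, -8 → best response Top.
Player I against (East, O): payoffs -9, -6 → best response Bottom.
Player II against (Top, I): payoffs 7, -6 → best response West.
Player II against (Top, O): payoffs 7, 6 → best response West.
Player II against (Bottom, I): payoffs -1, -2 → best response West.
Player II against (Bottom, O): payoffs -5, 2 → best response East.
Player III against (Top, West): payoffs 3, -1 → best response I.
Player III against (Top, East): payoffs -3, 2 → best response O.
Player III against (Bottom, West): payoffs 1, -2 → best response I.
Player III against (Bottom, East): payoffs -4, 5 → best response O.
Mutual best responses: (Top, West, I); (Bottom, East, O).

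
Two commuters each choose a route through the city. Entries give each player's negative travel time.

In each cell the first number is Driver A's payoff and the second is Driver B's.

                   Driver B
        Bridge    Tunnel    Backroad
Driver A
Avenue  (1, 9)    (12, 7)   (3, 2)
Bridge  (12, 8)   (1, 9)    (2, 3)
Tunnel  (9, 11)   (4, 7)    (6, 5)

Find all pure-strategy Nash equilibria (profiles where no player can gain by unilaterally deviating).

none

For each player, find the best response to each opponent profile; mutual best responses are the pure NE.
Driver A against Bridge: payoffs 1, 12, 9 → best response Bridge.
Driver A against Tunnel: payoffs 12, 1, 4 → best response Avenue.
Driver A against Backroad: payoffs 3, 2, 6 → best response Tunnel.
Driver B against Avenue: payoffs 9, 7, 2 → best response Bridge.
Driver B against Bridge: payoffs 8, 9, 3 → best response Tunnel.
Driver B against Tunnel: payoffs 11, 7, 5 → best response Bridge.
No profile is a mutual best response for all players.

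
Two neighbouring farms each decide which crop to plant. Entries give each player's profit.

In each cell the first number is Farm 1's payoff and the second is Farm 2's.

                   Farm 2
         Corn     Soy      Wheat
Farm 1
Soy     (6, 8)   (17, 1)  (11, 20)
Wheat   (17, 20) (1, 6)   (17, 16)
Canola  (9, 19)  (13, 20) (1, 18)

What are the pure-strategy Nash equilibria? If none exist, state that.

Pure NE: (Wheat, Corn)

(Soy, Corn): Farm 1 can switch to Wheat (6 → 17). Not NE.
(Soy, Soy): Farm 2 can switch to Corn (1 → 8). Not NE.
(Soy, Wheat): Farm 1 can switch to Wheat (11 → 17). Not NE.
(Wheat, Corn): Farm 1 gets 17, best alternative 9; Farm 2 gets 20, best alternative 16. No profitable deviation — NE.
(Wheat, Soy): Farm 1 can switch to Soy (1 → 17). Not NE.
(Wheat, Wheat): Farm 2 can switch to Corn (16 → 20). Not NE.
(Canola, Corn): Farm 1 can switch to Wheat (9 → 17). Not NE.
(Canola, Soy): Farm 1 can switch to Soy (13 → 17). Not NE.
(Canola, Wheat): Farm 1 can switch to Soy (1 → 11). Not NE.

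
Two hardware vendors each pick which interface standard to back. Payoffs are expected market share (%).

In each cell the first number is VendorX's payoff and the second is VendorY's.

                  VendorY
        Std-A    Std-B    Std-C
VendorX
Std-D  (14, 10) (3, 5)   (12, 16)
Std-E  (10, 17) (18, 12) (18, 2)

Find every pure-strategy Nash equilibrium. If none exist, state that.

(Std-D, Std-A): VendorY can switch to Std-C (10 → 16). Not NE.
(Std-D, Std-B): VendorX can switch to Std-E (3 → 18). Not NE.
(Std-D, Std-C): VendorX can switch to Std-E (12 → 18). Not NE.
(Std-E, Std-A): VendorX can switch to Std-D (10 → 14). Not NE.
(Std-E, Std-B): VendorY can switch to Std-A (12 → 17). Not NE.
(Std-E, Std-C): VendorY can switch to Std-A (2 → 17). Not NE.

none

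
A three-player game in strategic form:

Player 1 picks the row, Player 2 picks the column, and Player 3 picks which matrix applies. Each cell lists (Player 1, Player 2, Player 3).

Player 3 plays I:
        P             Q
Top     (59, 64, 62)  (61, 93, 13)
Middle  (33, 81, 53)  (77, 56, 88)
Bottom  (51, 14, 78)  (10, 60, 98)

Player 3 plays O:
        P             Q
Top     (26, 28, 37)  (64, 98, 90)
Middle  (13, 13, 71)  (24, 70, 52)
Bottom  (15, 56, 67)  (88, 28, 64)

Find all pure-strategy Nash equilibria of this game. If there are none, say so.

Player 1 against (P, I): payoffs 59, 33, 51 → best response Top.
Player 1 against (P, O): payoffs 26, 13, 15 → best response Top.
Player 1 against (Q, I): payoffs 61, 77, 10 → best response Middle.
Player 1 against (Q, O): payoffs 64, 24, 88 → best response Bottom.
Player 2 against (Top, I): payoffs 64, 93 → best response Q.
Player 2 against (Top, O): payoffs 28, 98 → best response Q.
Player 2 against (Middle, I): payoffs 81, 56 → best response P.
Player 2 against (Middle, O): payoffs 13, 70 → best response Q.
Player 2 against (Bottom, I): payoffs 14, 60 → best response Q.
Player 2 against (Bottom, O): payoffs 56, 28 → best response P.
Player 3 against (Top, P): payoffs 62, 37 → best response I.
Player 3 against (Top, Q): payoffs 13, 90 → best response O.
Player 3 against (Middle, P): payoffs 53, 71 → best response O.
Player 3 against (Middle, Q): payoffs 88, 52 → best response I.
Player 3 against (Bottom, P): payoffs 78, 67 → best response I.
Player 3 against (Bottom, Q): payoffs 98, 64 → best response I.
No profile is a mutual best response for all players.

There is no pure-strategy Nash equilibrium.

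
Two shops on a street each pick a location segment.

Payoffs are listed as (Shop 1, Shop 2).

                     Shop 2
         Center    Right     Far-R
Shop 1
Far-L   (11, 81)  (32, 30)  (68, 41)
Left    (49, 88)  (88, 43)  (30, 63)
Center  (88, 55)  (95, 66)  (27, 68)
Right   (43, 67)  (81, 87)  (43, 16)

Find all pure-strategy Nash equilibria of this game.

Mark each player's best response to every combination of opponents' strategies; a profile where every player is best-responding is a pure Nash equilibrium.
Shop 1 against Center: payoffs 11, 49, 88, 43 → best response Center.
Shop 1 against Right: payoffs 32, 88, 95, 81 → best response Center.
Shop 1 against Far-R: payoffs 68, 30, 27, 43 → best response Far-L.
Shop 2 against Far-L: payoffs 81, 30, 41 → best response Center.
Shop 2 against Left: payoffs 88, 43, 63 → best response Center.
Shop 2 against Center: payoffs 55, 66, 68 → best response Far-R.
Shop 2 against Right: payoffs 67, 87, 16 → best response Right.
No profile is a mutual best response for all players.

This game has no pure Nash equilibrium.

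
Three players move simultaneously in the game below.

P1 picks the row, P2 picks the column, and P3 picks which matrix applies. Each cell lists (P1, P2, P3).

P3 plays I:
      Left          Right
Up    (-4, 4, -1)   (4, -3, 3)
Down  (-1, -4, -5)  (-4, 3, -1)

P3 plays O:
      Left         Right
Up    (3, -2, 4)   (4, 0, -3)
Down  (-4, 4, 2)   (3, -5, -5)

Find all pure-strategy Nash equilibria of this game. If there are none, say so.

(Up, Left, I): P1 can switch to Down (-4 → -1). Not NE.
(Up, Left, O): P2 can switch to Right (-2 → 0). Not NE.
(Up, Right, I): P2 can switch to Left (-3 → 4). Not NE.
(Up, Right, O): P3 can switch to I (-3 → 3). Not NE.
(Down, Left, I): P2 can switch to Right (-4 → 3). Not NE.
(Down, Left, O): P1 can switch to Up (-4 → 3). Not NE.
(The remaining 2 profiles each have a profitable deviation by the same check.)

none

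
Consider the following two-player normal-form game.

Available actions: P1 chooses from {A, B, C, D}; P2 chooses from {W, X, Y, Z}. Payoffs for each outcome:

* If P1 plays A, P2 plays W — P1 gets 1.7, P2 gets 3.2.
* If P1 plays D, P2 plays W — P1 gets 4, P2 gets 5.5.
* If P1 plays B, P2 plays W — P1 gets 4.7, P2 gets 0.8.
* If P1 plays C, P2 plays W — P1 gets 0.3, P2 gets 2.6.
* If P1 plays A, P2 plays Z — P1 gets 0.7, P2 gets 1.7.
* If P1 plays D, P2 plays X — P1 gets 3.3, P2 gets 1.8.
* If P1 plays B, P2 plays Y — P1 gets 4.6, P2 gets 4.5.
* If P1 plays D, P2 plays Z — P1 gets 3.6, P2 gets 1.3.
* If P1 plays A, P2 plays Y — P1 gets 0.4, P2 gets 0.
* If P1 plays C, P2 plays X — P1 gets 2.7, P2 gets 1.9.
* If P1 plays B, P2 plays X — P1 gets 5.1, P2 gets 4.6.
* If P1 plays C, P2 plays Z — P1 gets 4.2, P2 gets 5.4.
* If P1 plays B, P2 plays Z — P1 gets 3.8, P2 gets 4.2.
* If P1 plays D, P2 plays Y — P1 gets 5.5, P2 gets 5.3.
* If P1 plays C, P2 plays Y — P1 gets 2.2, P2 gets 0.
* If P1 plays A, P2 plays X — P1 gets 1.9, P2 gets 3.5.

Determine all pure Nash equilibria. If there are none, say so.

(A, W): P1 can switch to B (1.7 → 4.7). Not NE.
(A, X): P1 can switch to B (1.9 → 5.1). Not NE.
(A, Y): P1 can switch to B (0.4 → 4.6). Not NE.
(A, Z): P1 can switch to B (0.7 → 3.8). Not NE.
(B, W): P2 can switch to X (0.8 → 4.6). Not NE.
(B, X): P1 gets 5.1, best alternative 3.3; P2 gets 4.6, best alternative 4.5. No profitable deviation — NE.
(B, Y): P1 can switch to D (4.6 → 5.5). Not NE.
(B, Z): P1 can switch to C (3.8 → 4.2). Not NE.
(C, W): P1 can switch to A (0.3 → 1.7). Not NE.
(C, X): P1 can switch to B (2.7 → 5.1). Not NE.
(C, Y): P1 can switch to B (2.2 → 4.6). Not NE.
(C, Z): P1 gets 4.2, best alternative 3.8; P2 gets 5.4, best alternative 2.6. No profitable deviation — NE.
(The remaining 4 profiles each have a profitable deviation by the same check.)

The pure Nash equilibria are (B, X) and (C, Z).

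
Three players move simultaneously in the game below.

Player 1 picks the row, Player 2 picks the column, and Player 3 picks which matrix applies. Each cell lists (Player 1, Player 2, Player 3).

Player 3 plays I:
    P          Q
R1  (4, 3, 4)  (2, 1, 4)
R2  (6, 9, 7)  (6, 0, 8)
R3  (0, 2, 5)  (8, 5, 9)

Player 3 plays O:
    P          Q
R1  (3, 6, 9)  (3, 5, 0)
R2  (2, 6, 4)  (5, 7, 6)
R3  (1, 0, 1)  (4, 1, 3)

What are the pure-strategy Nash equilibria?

Check each profile: it is a Nash equilibrium iff no player can strictly gain by switching unilaterally.
(R1, P, I): Player 1 can switch to R2 (4 → 6). Not NE.
(R1, P, O): Player 1 gets 3, best alternative 2; Player 2 gets 6, best alternative 5; Player 3 gets 9, best alternative 4. No profitable deviation — NE.
(R1, Q, I): Player 1 can switch to R2 (2 → 6). Not NE.
(R1, Q, O): Player 1 can switch to R2 (3 → 5). Not NE.
(R2, P, I): Player 1 gets 6, best alternative 4; Player 2 gets 9, best alternative 0; Player 3 gets 7, best alternative 4. No profitable deviation — NE.
(R2, P, O): Player 1 can switch to R1 (2 → 3). Not NE.
(R2, Q, I): Player 1 can switch to R3 (6 → 8). Not NE.
(R2, Q, O): Player 3 can switch to I (6 → 8). Not NE.
(R3, P, I): Player 1 can switch to R1 (0 → 4). Not NE.
(R3, P, O): Player 1 can switch to R1 (1 → 3). Not NE.
(R3, Q, I): Player 1 gets 8, best alternative 6; Player 2 gets 5, best alternative 2; Player 3 gets 9, best alternative 3. No profitable deviation — NE.
(The remaining 1 profile has a profitable deviation by the same check.)

(R1, P, O); (R2, P, I); (R3, Q, I)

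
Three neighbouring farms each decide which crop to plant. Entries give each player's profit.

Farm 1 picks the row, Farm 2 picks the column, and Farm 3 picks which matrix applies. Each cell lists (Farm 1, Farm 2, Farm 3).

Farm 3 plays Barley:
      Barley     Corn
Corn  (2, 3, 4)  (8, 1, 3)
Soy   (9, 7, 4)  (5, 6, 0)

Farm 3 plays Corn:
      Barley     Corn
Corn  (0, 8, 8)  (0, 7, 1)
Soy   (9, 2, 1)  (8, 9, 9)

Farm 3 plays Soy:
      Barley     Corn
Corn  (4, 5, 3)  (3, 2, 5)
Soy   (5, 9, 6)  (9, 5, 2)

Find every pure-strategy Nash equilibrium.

(Corn, Barley, Barley): Farm 1 can switch to Soy (2 → 9). Not NE.
(Corn, Barley, Corn): Farm 1 can switch to Soy (0 → 9). Not NE.
(Corn, Barley, Soy): Farm 1 can switch to Soy (4 → 5). Not NE.
(Corn, Corn, Barley): Farm 2 can switch to Barley (1 → 3). Not NE.
(Corn, Corn, Corn): Farm 1 can switch to Soy (0 → 8). Not NE.
(Corn, Corn, Soy): Farm 1 can switch to Soy (3 → 9). Not NE.
(Soy, Barley, Soy): Farm 1 gets 5, best alternative 4; Farm 2 gets 9, best alternative 5; Farm 3 gets 6, best alternative 4. No profitable deviation — NE.
(Soy, Corn, Corn): Farm 1 gets 8, best alternative 0; Farm 2 gets 9, best alternative 2; Farm 3 gets 9, best alternative 2. No profitable deviation — NE.
(The remaining 4 profiles each have a profitable deviation by the same check.)

Pure-strategy Nash equilibria: (Soy, Barley, Soy) and (Soy, Corn, Corn)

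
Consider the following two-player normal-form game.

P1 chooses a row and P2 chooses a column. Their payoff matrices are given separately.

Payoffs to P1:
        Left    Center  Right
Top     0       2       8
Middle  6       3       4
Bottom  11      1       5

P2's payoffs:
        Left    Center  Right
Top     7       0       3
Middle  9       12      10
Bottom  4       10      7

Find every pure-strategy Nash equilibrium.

Pure NE: (Middle, Center)

(Top, Left): P1 can switch to Middle (0 → 6). Not NE.
(Top, Center): P1 can switch to Middle (2 → 3). Not NE.
(Top, Right): P2 can switch to Left (3 → 7). Not NE.
(Middle, Left): P1 can switch to Bottom (6 → 11). Not NE.
(Middle, Center): P1 gets 3, best alternative 2; P2 gets 12, best alternative 10. No profitable deviation — NE.
(Middle, Right): P1 can switch to Top (4 → 8). Not NE.
(Bottom, Left): P2 can switch to Center (4 → 10). Not NE.
(Bottom, Center): P1 can switch to Top (1 → 2). Not NE.
(Bottom, Right): P1 can switch to Top (5 → 8). Not NE.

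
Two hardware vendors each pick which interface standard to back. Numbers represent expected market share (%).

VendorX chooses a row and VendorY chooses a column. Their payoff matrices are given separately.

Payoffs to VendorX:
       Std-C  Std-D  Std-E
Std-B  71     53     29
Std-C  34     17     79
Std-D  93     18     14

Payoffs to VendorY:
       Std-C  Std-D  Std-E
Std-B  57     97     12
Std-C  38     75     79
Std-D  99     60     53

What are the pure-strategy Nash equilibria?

The pure Nash equilibria are (Std-B, Std-D); (Std-C, Std-E); (Std-D, Std-C).

VendorX against Std-C: payoffs 71, 34, 93 → best response Std-D.
VendorX against Std-D: payoffs 53, 17, 18 → best response Std-B.
VendorX against Std-E: payoffs 29, 79, 14 → best response Std-C.
VendorY against Std-B: payoffs 57, 97, 12 → best response Std-D.
VendorY against Std-C: payoffs 38, 75, 79 → best response Std-E.
VendorY against Std-D: payoffs 99, 60, 53 → best response Std-C.
Mutual best responses: (Std-B, Std-D); (Std-C, Std-E); (Std-D, Std-C).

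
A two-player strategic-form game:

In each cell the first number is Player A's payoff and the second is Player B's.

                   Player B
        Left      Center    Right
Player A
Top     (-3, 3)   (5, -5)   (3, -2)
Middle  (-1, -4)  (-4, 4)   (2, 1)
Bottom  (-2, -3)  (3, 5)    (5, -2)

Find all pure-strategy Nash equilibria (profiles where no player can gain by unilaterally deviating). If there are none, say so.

Player A against Left: payoffs -3, -1, -2 → best response Middle.
Player A against Center: payoffs 5, -4, 3 → best response Top.
Player A against Right: payoffs 3, 2, 5 → best response Bottom.
Player B against Top: payoffs 3, -5, -2 → best response Left.
Player B against Middle: payoffs -4, 4, 1 → best response Center.
Player B against Bottom: payoffs -3, 5, -2 → best response Center.
No profile is a mutual best response for all players.

No pure-strategy Nash equilibrium.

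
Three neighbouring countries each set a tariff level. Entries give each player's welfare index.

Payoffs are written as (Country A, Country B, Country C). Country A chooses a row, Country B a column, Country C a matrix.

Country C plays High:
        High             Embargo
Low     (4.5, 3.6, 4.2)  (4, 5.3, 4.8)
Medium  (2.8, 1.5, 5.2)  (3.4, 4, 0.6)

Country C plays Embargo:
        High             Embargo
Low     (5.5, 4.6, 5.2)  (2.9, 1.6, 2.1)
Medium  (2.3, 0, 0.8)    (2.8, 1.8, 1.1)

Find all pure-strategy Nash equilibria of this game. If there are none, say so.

(Low, High, High): Country B can switch to Embargo (3.6 → 5.3). Not NE.
(Low, High, Embargo): Country A gets 5.5, best alternative 2.3; Country B gets 4.6, best alternative 1.6; Country C gets 5.2, best alternative 4.2. No profitable deviation — NE.
(Low, Embargo, High): Country A gets 4, best alternative 3.4; Country B gets 5.3, best alternative 3.6; Country C gets 4.8, best alternative 2.1. No profitable deviation — NE.
(Low, Embargo, Embargo): Country B can switch to High (1.6 → 4.6). Not NE.
(Medium, High, High): Country A can switch to Low (2.8 → 4.5). Not NE.
(Medium, High, Embargo): Country A can switch to Low (2.3 → 5.5). Not NE.
(Medium, Embargo, High): Country A can switch to Low (3.4 → 4). Not NE.
(Medium, Embargo, Embargo): Country A can switch to Low (2.8 → 2.9). Not NE.

(Low, High, Embargo), (Low, Embargo, High)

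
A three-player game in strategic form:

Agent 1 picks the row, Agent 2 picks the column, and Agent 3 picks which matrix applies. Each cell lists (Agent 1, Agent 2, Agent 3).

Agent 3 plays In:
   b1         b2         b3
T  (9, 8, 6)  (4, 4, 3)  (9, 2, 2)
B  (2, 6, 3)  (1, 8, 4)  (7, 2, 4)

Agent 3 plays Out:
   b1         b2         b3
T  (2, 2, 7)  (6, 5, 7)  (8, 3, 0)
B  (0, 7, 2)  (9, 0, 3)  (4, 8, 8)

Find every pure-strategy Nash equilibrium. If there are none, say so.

No pure-strategy Nash equilibrium.

Mark each player's best response to every combination of opponents' strategies; a profile where every player is best-responding is a pure Nash equilibrium.
Agent 1 against (b1, In): payoffs 9, 2 → best response T.
Agent 1 against (b1, Out): payoffs 2, 0 → best response T.
Agent 1 against (b2, In): payoffs 4, 1 → best response T.
Agent 1 against (b2, Out): payoffs 6, 9 → best response B.
Agent 1 against (b3, In): payoffs 9, 7 → best response T.
Agent 1 against (b3, Out): payoffs 8, 4 → best response T.
Agent 2 against (T, In): payoffs 8, 4, 2 → best response b1.
Agent 2 against (T, Out): payoffs 2, 5, 3 → best response b2.
Agent 2 against (B, In): payoffs 6, 8, 2 → best response b2.
Agent 2 against (B, Out): payoffs 7, 0, 8 → best response b3.
Agent 3 against (T, b1): payoffs 6, 7 → best response Out.
Agent 3 against (T, b2): payoffs 3, 7 → best response Out.
Agent 3 against (T, b3): payoffs 2, 0 → best response In.
Agent 3 against (B, b1): payoffs 3, 2 → best response In.
Agent 3 against (B, b2): payoffs 4, 3 → best response In.
Agent 3 against (B, b3): payoffs 4, 8 → best response Out.
No profile is a mutual best response for all players.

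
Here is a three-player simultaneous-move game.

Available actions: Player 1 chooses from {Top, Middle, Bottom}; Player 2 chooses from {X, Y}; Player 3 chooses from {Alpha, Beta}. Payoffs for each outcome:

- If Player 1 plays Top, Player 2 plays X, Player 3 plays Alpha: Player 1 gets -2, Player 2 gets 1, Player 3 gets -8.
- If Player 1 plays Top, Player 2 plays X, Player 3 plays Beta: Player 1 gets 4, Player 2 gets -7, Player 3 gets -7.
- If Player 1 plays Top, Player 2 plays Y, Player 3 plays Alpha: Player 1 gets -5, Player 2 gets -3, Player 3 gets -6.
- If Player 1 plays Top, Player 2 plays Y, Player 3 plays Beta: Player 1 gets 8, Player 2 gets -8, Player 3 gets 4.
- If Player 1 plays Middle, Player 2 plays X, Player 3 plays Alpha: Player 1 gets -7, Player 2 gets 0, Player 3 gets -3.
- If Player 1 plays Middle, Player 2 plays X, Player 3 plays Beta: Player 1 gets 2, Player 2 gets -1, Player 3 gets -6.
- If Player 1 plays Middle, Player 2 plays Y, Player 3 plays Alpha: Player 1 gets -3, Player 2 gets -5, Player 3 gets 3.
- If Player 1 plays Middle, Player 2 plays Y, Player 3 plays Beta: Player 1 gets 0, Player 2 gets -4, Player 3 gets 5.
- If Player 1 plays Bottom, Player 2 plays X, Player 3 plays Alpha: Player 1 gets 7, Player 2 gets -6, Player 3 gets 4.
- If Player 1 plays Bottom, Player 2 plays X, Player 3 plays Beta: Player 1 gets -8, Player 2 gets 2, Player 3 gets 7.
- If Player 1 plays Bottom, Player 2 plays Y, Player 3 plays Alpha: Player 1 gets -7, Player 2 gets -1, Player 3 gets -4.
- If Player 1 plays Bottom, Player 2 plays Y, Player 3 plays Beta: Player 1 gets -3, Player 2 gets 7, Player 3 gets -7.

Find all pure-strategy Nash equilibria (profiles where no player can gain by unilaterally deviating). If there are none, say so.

The unique pure-strategy Nash equilibrium is (Top, X, Beta).

(Top, X, Alpha): Player 1 can switch to Bottom (-2 → 7). Not NE.
(Top, X, Beta): Player 1 gets 4, best alternative 2; Player 2 gets -7, best alternative -8; Player 3 gets -7, best alternative -8. No profitable deviation — NE.
(Top, Y, Alpha): Player 1 can switch to Middle (-5 → -3). Not NE.
(Top, Y, Beta): Player 2 can switch to X (-8 → -7). Not NE.
(Middle, X, Alpha): Player 1 can switch to Top (-7 → -2). Not NE.
(Middle, X, Beta): Player 1 can switch to Top (2 → 4). Not NE.
(Middle, Y, Alpha): Player 2 can switch to X (-5 → 0). Not NE.
(The remaining 5 profiles each have a profitable deviation by the same check.)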